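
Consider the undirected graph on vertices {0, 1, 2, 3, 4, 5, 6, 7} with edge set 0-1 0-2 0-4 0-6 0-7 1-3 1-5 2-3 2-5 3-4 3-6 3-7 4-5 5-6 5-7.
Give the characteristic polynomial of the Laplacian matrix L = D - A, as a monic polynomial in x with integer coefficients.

Each diagonal entry of L is the vertex degree and each off-diagonal entry is -1 where an edge is present, 0 otherwise; in the order [0, 1, 2, 3, 4, 5, 6, 7] the diagonal is [5, 3, 3, 5, 3, 5, 3, 3]. L has integer entries, so p(x) = det(xI - L) has integer coefficients. Expanding the determinant yields x^8 - 30x^7 + 375x^6 - 2540x^5 + 10095x^4 - 23598x^3 + 30105x^2 - 16200x. The constant term is 0 because L is singular (the all-ones vector lies in its kernel).

x^8 - 30x^7 + 375x^6 - 2540x^5 + 10095x^4 - 23598x^3 + 30105x^2 - 16200x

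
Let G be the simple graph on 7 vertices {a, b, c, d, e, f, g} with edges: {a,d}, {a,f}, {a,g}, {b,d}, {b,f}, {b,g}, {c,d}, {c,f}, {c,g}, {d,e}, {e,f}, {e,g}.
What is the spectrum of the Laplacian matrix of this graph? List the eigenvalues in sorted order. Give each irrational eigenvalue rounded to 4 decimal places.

Each diagonal entry of L is the vertex degree and each off-diagonal entry is -1 where an edge is present, 0 otherwise; in the order [a, b, c, d, e, f, g] the diagonal is [3, 3, 3, 4, 3, 4, 4]. Since every row of L sums to 0, the all-ones vector is in the kernel and 0 is an eigenvalue. The single zero eigenvalue shows the graph is connected. There is one zero in the spectrum, matching the 1 component.

[0, 3, 3, 3, 4, 4, 7]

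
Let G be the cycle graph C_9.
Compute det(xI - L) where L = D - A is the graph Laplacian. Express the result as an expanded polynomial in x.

x^9 - 18x^8 + 135x^7 - 546x^6 + 1287x^5 - 1782x^4 + 1386x^3 - 540x^2 + 81x

The graph has 9 vertices and degree multiset [2, 2, 2, 2, 2, 2, 2, 2, 2]; D is the diagonal matrix of degrees and L = D - A. Computing det(xI - L) by cofactor expansion (or equivalently via sum-over-permutations) gives x^9 - 18x^8 + 135x^7 - 546x^6 + 1287x^5 - 1782x^4 + 1386x^3 - 540x^2 + 81x. The constant term is 0 because L is singular (the all-ones vector lies in its kernel). There is one zero in the spectrum, matching the 1 component.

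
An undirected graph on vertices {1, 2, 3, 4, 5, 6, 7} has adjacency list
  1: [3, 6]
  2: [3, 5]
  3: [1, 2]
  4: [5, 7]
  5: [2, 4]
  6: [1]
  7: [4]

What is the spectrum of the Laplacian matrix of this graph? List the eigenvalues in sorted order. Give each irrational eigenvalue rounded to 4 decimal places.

[0, 0.1981, 0.7530, 1.5550, 2.4450, 3.2470, 3.8019]

With the vertex order [1, 2, 3, 4, 5, 6, 7], the degrees are [2, 2, 2, 2, 2, 1, 1], giving D = diag(2, 2, 2, 2, 2, 1, 1) and L = D - A. Diagonalising L (or applying a numerical eigensolver to the 7x7 matrix) gives the spectrum above. By the matrix-tree theorem the graph has (1/7) * product of the nonzero eigenvalues = 1 spanning tree.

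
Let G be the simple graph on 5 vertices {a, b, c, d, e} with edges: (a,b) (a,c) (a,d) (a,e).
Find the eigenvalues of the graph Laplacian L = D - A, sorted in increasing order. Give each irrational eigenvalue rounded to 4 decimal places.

Reading degrees in the order [a, b, c, d, e] gives [4, 1, 1, 1, 1]; set D = diag(4, 1, 1, 1, 1) and form L = D - A. L is symmetric positive semidefinite, so every eigenvalue is real and nonnegative. There is one zero in the spectrum, matching the 1 component. The largest eigenvalue, 5, is at most the vertex count 5.

[0, 1, 1, 1, 5]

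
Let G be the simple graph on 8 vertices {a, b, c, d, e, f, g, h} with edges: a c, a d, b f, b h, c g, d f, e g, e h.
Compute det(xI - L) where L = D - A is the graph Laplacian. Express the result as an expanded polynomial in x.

Reading degrees in the order [a, b, c, d, e, f, g, h] gives [2, 2, 2, 2, 2, 2, 2, 2]; set D = diag(2, 2, 2, 2, 2, 2, 2, 2) and form L = D - A. L has integer entries, so p(x) = det(xI - L) has integer coefficients. Expanding the determinant yields x^8 - 16x^7 + 104x^6 - 352x^5 + 660x^4 - 672x^3 + 336x^2 - 64x. Since p(0) = det(-L) = 0, x divides p(x). The eigenvalues sum to 16, which equals trace(L) = 2|E|. The largest eigenvalue, 4, is at most the vertex count 8.

x^8 - 16x^7 + 104x^6 - 352x^5 + 660x^4 - 672x^3 + 336x^2 - 64x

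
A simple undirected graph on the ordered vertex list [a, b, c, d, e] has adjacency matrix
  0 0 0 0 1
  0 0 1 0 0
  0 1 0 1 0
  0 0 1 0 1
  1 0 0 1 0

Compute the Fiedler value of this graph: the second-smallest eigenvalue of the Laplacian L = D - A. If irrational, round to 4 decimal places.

0.3820

Reading degrees in the order [a, b, c, d, e] gives [1, 1, 2, 2, 2]; set D = diag(1, 1, 2, 2, 2) and form L = D - A. The sorted Laplacian eigenvalues are [0, 0.3820, 1.3820, 2.6180, 3.6180]; the algebraic connectivity is the second entry, 0.3820.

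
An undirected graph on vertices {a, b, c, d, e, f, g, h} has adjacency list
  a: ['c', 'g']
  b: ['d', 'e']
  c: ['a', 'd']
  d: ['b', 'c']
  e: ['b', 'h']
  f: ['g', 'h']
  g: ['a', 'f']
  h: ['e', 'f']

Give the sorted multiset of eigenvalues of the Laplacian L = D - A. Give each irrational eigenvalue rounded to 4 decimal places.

[0, 0.5858, 0.5858, 2, 2, 3.4142, 3.4142, 4]

Reading degrees in the order [a, b, c, d, e, f, g, h] gives [2, 2, 2, 2, 2, 2, 2, 2]; set D = diag(2, 2, 2, 2, 2, 2, 2, 2) and form L = D - A. L is symmetric positive semidefinite, so every eigenvalue is real and nonnegative. The single zero eigenvalue shows the graph is connected. There is one zero in the spectrum, matching the 1 component. By the matrix-tree theorem the graph has (1/8) * product of the nonzero eigenvalues = 8 spanning trees.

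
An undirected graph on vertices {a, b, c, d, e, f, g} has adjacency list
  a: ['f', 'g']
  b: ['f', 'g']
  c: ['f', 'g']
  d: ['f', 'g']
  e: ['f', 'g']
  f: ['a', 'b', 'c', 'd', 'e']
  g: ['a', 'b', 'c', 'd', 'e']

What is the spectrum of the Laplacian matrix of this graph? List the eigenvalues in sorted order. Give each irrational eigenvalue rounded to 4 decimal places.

Reading degrees in the order [a, b, c, d, e, f, g] gives [2, 2, 2, 2, 2, 5, 5]; set D = diag(2, 2, 2, 2, 2, 5, 5) and form L = D - A. Since every row of L sums to 0, the all-ones vector is in the kernel and 0 is an eigenvalue. The single zero eigenvalue shows the graph is connected. By the matrix-tree theorem the graph has (1/7) * product of the nonzero eigenvalues = 80 spanning trees.

[0, 2, 2, 2, 2, 5, 7]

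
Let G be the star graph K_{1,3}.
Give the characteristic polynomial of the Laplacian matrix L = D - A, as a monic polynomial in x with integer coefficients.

x^4 - 6x^3 + 9x^2 - 4x

The graph has 4 vertices and degree multiset [3, 1, 1, 1]; D is the diagonal matrix of degrees and L = D - A. The eigenvalues of L are [0, 1, 1, 4]; the characteristic polynomial is the product of (x - lambda_i), which multiplies out to x^4 - 6x^3 + 9x^2 - 4x. The coefficient of x^3 equals -trace(L) = -6, matching the sum of degrees. There is one zero in the spectrum, matching the 1 component. The largest eigenvalue, 4, is at most the vertex count 4.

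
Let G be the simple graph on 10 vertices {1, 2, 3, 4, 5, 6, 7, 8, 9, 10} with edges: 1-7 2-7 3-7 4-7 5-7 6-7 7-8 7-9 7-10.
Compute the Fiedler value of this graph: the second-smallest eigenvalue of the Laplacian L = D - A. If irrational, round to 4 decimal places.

Each diagonal entry of L is the vertex degree and each off-diagonal entry is -1 where an edge is present, 0 otherwise; in the order [1, 2, 3, 4, 5, 6, 7, 8, 9, 10] the diagonal is [1, 1, 1, 1, 1, 1, 9, 1, 1, 1]. The sorted Laplacian eigenvalues are [0, 1, 1, 1, 1, 1, 1, 1, 1, 10]; the algebraic connectivity is the second entry, 1. The eigenvalues sum to 18, which equals trace(L) = 2|E|. There is one zero in the spectrum, matching the 1 component.

1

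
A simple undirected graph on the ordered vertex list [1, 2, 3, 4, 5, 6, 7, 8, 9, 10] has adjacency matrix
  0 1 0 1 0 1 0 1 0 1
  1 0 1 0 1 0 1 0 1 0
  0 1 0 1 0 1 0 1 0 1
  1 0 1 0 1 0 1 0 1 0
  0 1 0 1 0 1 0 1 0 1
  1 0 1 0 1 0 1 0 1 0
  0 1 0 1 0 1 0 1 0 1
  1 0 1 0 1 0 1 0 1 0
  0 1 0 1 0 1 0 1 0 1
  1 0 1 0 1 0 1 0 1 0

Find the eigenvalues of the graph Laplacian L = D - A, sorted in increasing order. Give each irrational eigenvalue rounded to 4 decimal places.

[0, 5, 5, 5, 5, 5, 5, 5, 5, 10]

With the vertex order [1, 2, 3, 4, 5, 6, 7, 8, 9, 10], the degrees are [5, 5, 5, 5, 5, 5, 5, 5, 5, 5], giving D = diag(5, 5, 5, 5, 5, 5, 5, 5, 5, 5) and L = D - A. Diagonalising L (or applying a numerical eigensolver to the 10x10 matrix) gives the spectrum above. By the matrix-tree theorem the graph has (1/10) * product of the nonzero eigenvalues = 390625 spanning trees. The largest eigenvalue, 10, is at most the vertex count 10.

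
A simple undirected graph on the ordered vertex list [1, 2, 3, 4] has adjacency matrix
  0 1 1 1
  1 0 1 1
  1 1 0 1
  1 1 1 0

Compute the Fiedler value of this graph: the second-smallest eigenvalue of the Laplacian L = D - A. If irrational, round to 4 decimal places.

Each diagonal entry of L is the vertex degree and each off-diagonal entry is -1 where an edge is present, 0 otherwise; in the order [1, 2, 3, 4] the diagonal is [3, 3, 3, 3]. The sorted Laplacian eigenvalues are [0, 4, 4, 4]; the algebraic connectivity is the second entry, 4.

4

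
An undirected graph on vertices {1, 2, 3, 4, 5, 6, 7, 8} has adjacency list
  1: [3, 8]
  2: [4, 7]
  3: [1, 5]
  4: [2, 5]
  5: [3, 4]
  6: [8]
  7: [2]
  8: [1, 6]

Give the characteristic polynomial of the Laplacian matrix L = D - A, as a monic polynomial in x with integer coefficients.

x^8 - 14x^7 + 78x^6 - 220x^5 + 330x^4 - 252x^3 + 84x^2 - 8x

Reading degrees in the order [1, 2, 3, 4, 5, 6, 7, 8] gives [2, 2, 2, 2, 2, 1, 1, 2]; set D = diag(2, 2, 2, 2, 2, 1, 1, 2) and form L = D - A. Computing det(xI - L) by cofactor expansion (or equivalently via sum-over-permutations) gives x^8 - 14x^7 + 78x^6 - 220x^5 + 330x^4 - 252x^3 + 84x^2 - 8x. Since p(0) = det(-L) = 0, x divides p(x). The eigenvalues sum to 14, which equals trace(L) = 2|E|. By the matrix-tree theorem the graph has (1/8) * product of the nonzero eigenvalues = 1 spanning tree.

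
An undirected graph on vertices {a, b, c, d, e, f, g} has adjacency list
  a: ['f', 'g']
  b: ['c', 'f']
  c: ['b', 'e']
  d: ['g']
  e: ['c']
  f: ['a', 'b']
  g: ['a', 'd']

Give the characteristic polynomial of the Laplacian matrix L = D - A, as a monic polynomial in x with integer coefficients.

x^7 - 12x^6 + 55x^5 - 120x^4 + 126x^3 - 56x^2 + 7x

Reading degrees in the order [a, b, c, d, e, f, g] gives [2, 2, 2, 1, 1, 2, 2]; set D = diag(2, 2, 2, 1, 1, 2, 2) and form L = D - A. Computing det(xI - L) by cofactor expansion (or equivalently via sum-over-permutations) gives x^7 - 12x^6 + 55x^5 - 120x^4 + 126x^3 - 56x^2 + 7x. The coefficient of x^6 equals -trace(L) = -12, matching the sum of degrees.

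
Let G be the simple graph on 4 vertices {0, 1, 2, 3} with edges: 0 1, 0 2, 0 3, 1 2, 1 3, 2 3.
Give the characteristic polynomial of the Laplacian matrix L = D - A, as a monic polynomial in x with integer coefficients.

x^4 - 12x^3 + 48x^2 - 64x

Reading degrees in the order [0, 1, 2, 3] gives [3, 3, 3, 3]; set D = diag(3, 3, 3, 3) and form L = D - A. L has integer entries, so p(x) = det(xI - L) has integer coefficients. Expanding the determinant yields x^4 - 12x^3 + 48x^2 - 64x. The coefficient of x^3 equals -trace(L) = -12, matching the sum of degrees. By the matrix-tree theorem the graph has (1/4) * product of the nonzero eigenvalues = 16 spanning trees.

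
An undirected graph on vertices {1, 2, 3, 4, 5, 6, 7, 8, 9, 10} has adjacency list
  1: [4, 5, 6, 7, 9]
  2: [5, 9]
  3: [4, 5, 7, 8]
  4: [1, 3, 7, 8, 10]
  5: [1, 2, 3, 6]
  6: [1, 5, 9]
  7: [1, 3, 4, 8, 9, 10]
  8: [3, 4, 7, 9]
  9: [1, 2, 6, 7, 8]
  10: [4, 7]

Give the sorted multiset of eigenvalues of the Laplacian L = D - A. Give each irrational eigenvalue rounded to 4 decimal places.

Each diagonal entry of L is the vertex degree and each off-diagonal entry is -1 where an edge is present, 0 otherwise; in the order [1, 2, 3, 4, 5, 6, 7, 8, 9, 10] the diagonal is [5, 2, 4, 5, 4, 3, 6, 4, 5, 2]. Since every row of L sums to 0, the all-ones vector is in the kernel and 0 is an eigenvalue. The single zero eigenvalue shows the graph is connected.

[0, 1.2296, 2.1739, 2.5360, 3.6090, 4.7701, 5.4942, 5.7298, 7.1107, 7.3465]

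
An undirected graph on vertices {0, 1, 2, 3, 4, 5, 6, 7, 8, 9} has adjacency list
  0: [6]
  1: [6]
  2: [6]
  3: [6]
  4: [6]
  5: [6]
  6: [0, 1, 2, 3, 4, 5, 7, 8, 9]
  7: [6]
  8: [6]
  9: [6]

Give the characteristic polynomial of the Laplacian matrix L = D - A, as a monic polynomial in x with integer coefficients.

x^10 - 18x^9 + 108x^8 - 336x^7 + 630x^6 - 756x^5 + 588x^4 - 288x^3 + 81x^2 - 10x

Reading degrees in the order [0, 1, 2, 3, 4, 5, 6, 7, 8, 9] gives [1, 1, 1, 1, 1, 1, 9, 1, 1, 1]; set D = diag(1, 1, 1, 1, 1, 1, 9, 1, 1, 1) and form L = D - A. The eigenvalues of L are [0, 1, 1, 1, 1, 1, 1, 1, 1, 10]; the characteristic polynomial is the product of (x - lambda_i), which multiplies out to x^10 - 18x^9 + 108x^8 - 336x^7 + 630x^6 - 756x^5 + 588x^4 - 288x^3 + 81x^2 - 10x. The coefficient of x^9 equals -trace(L) = -18, matching the sum of degrees. By the matrix-tree theorem the graph has (1/10) * product of the nonzero eigenvalues = 1 spanning tree.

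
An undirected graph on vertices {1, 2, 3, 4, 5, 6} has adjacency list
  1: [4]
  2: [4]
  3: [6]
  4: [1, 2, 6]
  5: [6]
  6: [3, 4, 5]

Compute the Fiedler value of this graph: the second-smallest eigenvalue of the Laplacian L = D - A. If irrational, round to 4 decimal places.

Reading degrees in the order [1, 2, 3, 4, 5, 6] gives [1, 1, 1, 3, 1, 3]; set D = diag(1, 1, 1, 3, 1, 3) and form L = D - A. Computing the eigenvalues of L and sorting gives [0, 0.4384, 1, 1, 3, 4.5616]. The Fiedler value lambda_2 = 0.4384 is strictly positive, so the graph is connected.

0.4384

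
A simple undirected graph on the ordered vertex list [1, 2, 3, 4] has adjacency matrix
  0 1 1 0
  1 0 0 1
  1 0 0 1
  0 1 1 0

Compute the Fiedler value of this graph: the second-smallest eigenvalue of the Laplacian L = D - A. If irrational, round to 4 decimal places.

Reading degrees in the order [1, 2, 3, 4] gives [2, 2, 2, 2]; set D = diag(2, 2, 2, 2) and form L = D - A. Computing the eigenvalues of L and sorting gives [0, 2, 2, 4]. The Fiedler value lambda_2 = 2 is strictly positive, so the graph is connected.

2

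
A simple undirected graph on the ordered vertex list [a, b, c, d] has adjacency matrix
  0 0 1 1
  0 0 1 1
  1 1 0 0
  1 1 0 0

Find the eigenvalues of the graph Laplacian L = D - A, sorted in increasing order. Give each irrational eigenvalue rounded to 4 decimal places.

[0, 2, 2, 4]

Reading degrees in the order [a, b, c, d] gives [2, 2, 2, 2]; set D = diag(2, 2, 2, 2) and form L = D - A. Since every row of L sums to 0, the all-ones vector is in the kernel and 0 is an eigenvalue.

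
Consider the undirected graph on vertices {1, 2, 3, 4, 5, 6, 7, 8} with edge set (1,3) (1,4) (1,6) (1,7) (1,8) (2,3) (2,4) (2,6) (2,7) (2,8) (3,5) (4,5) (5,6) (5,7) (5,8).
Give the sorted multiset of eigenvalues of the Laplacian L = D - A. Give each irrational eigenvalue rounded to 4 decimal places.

Each diagonal entry of L is the vertex degree and each off-diagonal entry is -1 where an edge is present, 0 otherwise; in the order [1, 2, 3, 4, 5, 6, 7, 8] the diagonal is [5, 5, 3, 3, 5, 3, 3, 3]. Since every row of L sums to 0, the all-ones vector is in the kernel and 0 is an eigenvalue. The single zero eigenvalue shows the graph is connected.

[0, 3, 3, 3, 3, 5, 5, 8]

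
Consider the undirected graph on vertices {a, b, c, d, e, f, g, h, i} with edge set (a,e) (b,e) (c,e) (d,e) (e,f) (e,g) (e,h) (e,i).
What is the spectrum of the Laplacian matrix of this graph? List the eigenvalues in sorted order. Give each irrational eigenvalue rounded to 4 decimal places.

[0, 1, 1, 1, 1, 1, 1, 1, 9]

Each diagonal entry of L is the vertex degree and each off-diagonal entry is -1 where an edge is present, 0 otherwise; in the order [a, b, c, d, e, f, g, h, i] the diagonal is [1, 1, 1, 1, 8, 1, 1, 1, 1]. The multiplicity of 0 as a Laplacian eigenvalue equals the number of connected components. The largest eigenvalue, 9, is at most the vertex count 9.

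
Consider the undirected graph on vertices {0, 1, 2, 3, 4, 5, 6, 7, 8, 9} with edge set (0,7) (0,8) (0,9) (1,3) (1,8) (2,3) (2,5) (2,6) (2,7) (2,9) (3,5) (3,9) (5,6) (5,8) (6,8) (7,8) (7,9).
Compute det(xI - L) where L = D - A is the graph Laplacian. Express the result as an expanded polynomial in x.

With the vertex order [0, 1, 2, 3, 4, 5, 6, 7, 8, 9], the degrees are [3, 2, 5, 4, 0, 4, 3, 4, 5, 4], giving D = diag(3, 2, 5, 4, 0, 4, 3, 4, 5, 4) and L = D - A. L has integer entries, so p(x) = det(xI - L) has integer coefficients. Expanding the determinant yields x^10 - 34x^9 + 493x^8 - 3972x^7 + 19395x^6 - 58602x^5 + 106686x^4 - 106728x^3 + 44856x^2. The constant term is 0 because L is singular (the all-ones vector lies in its kernel). The eigenvalues sum to 34, which equals trace(L) = 2|E|.

x^10 - 34x^9 + 493x^8 - 3972x^7 + 19395x^6 - 58602x^5 + 106686x^4 - 106728x^3 + 44856x^2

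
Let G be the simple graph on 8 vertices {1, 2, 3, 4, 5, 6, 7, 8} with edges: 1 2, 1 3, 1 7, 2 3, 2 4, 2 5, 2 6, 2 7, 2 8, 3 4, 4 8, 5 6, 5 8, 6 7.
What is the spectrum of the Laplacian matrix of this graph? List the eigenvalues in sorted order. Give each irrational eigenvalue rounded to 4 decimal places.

[0, 1.7530, 1.7530, 3.4450, 3.4450, 4.8019, 4.8019, 8]

Each diagonal entry of L is the vertex degree and each off-diagonal entry is -1 where an edge is present, 0 otherwise; in the order [1, 2, 3, 4, 5, 6, 7, 8] the diagonal is [3, 7, 3, 3, 3, 3, 3, 3]. The multiplicity of 0 as a Laplacian eigenvalue equals the number of connected components. The single zero eigenvalue shows the graph is connected. By the matrix-tree theorem the graph has (1/8) * product of the nonzero eigenvalues = 841 spanning trees.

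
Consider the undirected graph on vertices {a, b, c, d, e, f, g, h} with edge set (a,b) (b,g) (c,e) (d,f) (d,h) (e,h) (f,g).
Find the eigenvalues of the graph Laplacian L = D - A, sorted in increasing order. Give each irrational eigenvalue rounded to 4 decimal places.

[0, 0.1522, 0.5858, 1.2346, 2, 2.7654, 3.4142, 3.8478]

Reading degrees in the order [a, b, c, d, e, f, g, h] gives [1, 2, 1, 2, 2, 2, 2, 2]; set D = diag(1, 2, 1, 2, 2, 2, 2, 2) and form L = D - A. The multiplicity of 0 as a Laplacian eigenvalue equals the number of connected components. The single zero eigenvalue shows the graph is connected.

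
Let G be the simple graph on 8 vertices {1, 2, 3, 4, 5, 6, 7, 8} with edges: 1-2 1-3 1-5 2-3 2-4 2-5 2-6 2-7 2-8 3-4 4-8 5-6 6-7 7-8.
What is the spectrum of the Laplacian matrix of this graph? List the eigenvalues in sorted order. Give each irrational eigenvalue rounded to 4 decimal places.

With the vertex order [1, 2, 3, 4, 5, 6, 7, 8], the degrees are [3, 7, 3, 3, 3, 3, 3, 3], giving D = diag(3, 7, 3, 3, 3, 3, 3, 3) and L = D - A. Diagonalising L (or applying a numerical eigensolver to the 8x8 matrix) gives the spectrum above. The single zero eigenvalue shows the graph is connected. The eigenvalues sum to 28, which equals trace(L) = 2|E|.

[0, 1.7530, 1.7530, 3.4450, 3.4450, 4.8019, 4.8019, 8]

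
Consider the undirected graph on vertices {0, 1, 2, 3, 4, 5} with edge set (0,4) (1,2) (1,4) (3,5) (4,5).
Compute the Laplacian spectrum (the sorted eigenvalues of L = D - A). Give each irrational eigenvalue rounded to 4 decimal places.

Reading degrees in the order [0, 1, 2, 3, 4, 5] gives [1, 2, 1, 1, 3, 2]; set D = diag(1, 2, 1, 1, 3, 2) and form L = D - A. L is symmetric positive semidefinite, so every eigenvalue is real and nonnegative. The single zero eigenvalue shows the graph is connected. The largest eigenvalue, 4.3028, is at most the vertex count 6. The eigenvalues sum to 10, which equals trace(L) = 2|E|.

[0, 0.3820, 0.6972, 2, 2.6180, 4.3028]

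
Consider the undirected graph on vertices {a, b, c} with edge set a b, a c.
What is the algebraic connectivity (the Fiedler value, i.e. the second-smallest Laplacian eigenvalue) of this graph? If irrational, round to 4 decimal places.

1

With the vertex order [a, b, c], the degrees are [2, 1, 1], giving D = diag(2, 1, 1) and L = D - A. The smallest Laplacian eigenvalue is always 0. The next one, lambda_2 = 1, measures how hard the graph is to disconnect: larger values mean better connectivity.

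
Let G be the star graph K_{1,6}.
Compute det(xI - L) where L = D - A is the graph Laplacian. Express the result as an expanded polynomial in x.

x^7 - 12x^6 + 45x^5 - 80x^4 + 75x^3 - 36x^2 + 7x

The graph has 7 vertices and degree multiset [6, 1, 1, 1, 1, 1, 1]; D is the diagonal matrix of degrees and L = D - A. Computing det(xI - L) by cofactor expansion (or equivalently via sum-over-permutations) gives x^7 - 12x^6 + 45x^5 - 80x^4 + 75x^3 - 36x^2 + 7x. The coefficient of x^6 equals -trace(L) = -12, matching the sum of degrees. The largest eigenvalue, 7, is at most the vertex count 7. By the matrix-tree theorem the graph has (1/7) * product of the nonzero eigenvalues = 1 spanning tree.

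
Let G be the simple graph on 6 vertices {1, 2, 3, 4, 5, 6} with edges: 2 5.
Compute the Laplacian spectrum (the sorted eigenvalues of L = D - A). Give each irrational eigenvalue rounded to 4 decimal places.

[0, 0, 0, 0, 0, 2]

Reading degrees in the order [1, 2, 3, 4, 5, 6] gives [0, 1, 0, 0, 1, 0]; set D = diag(0, 1, 0, 0, 1, 0) and form L = D - A. The multiplicity of 0 as a Laplacian eigenvalue equals the number of connected components. The 5 zero eigenvalues correspond to the 5 connected components. There are 5 zeros in the spectrum, matching the 5 components.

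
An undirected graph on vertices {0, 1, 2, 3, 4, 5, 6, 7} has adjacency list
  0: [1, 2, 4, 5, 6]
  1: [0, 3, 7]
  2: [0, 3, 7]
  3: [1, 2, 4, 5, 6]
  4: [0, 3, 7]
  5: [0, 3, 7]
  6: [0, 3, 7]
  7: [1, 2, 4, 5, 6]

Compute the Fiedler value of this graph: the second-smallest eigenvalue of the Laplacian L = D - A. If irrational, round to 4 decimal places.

Reading degrees in the order [0, 1, 2, 3, 4, 5, 6, 7] gives [5, 3, 3, 5, 3, 3, 3, 5]; set D = diag(5, 3, 3, 5, 3, 3, 3, 5) and form L = D - A. The sorted Laplacian eigenvalues are [0, 3, 3, 3, 3, 5, 5, 8]; the algebraic connectivity is the second entry, 3. There is one zero in the spectrum, matching the 1 component. The eigenvalues sum to 30, which equals trace(L) = 2|E|.

3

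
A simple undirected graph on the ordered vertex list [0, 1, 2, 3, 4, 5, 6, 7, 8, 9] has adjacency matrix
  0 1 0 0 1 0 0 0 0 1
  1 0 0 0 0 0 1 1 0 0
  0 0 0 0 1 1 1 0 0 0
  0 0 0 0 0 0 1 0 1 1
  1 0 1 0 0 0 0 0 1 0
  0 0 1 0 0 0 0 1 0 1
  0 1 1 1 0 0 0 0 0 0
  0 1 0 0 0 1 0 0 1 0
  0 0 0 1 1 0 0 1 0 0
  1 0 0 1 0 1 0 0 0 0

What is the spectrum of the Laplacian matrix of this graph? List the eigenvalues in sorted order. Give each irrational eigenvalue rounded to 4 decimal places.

[0, 2, 2, 2, 2, 2, 5, 5, 5, 5]

Reading degrees in the order [0, 1, 2, 3, 4, 5, 6, 7, 8, 9] gives [3, 3, 3, 3, 3, 3, 3, 3, 3, 3]; set D = diag(3, 3, 3, 3, 3, 3, 3, 3, 3, 3) and form L = D - A. Diagonalising L (or applying a numerical eigensolver to the 10x10 matrix) gives the spectrum above. The single zero eigenvalue shows the graph is connected. The eigenvalues sum to 30, which equals trace(L) = 2|E|. By the matrix-tree theorem the graph has (1/10) * product of the nonzero eigenvalues = 2000 spanning trees.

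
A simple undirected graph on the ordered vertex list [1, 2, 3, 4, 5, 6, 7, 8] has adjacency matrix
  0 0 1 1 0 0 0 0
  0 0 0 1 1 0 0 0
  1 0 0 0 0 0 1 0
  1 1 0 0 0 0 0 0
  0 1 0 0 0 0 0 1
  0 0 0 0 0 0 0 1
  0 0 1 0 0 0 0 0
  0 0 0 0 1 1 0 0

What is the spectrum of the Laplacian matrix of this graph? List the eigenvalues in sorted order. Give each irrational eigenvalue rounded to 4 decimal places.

Each diagonal entry of L is the vertex degree and each off-diagonal entry is -1 where an edge is present, 0 otherwise; in the order [1, 2, 3, 4, 5, 6, 7, 8] the diagonal is [2, 2, 2, 2, 2, 1, 1, 2]. The multiplicity of 0 as a Laplacian eigenvalue equals the number of connected components. The single zero eigenvalue shows the graph is connected.

[0, 0.1522, 0.5858, 1.2346, 2, 2.7654, 3.4142, 3.8478]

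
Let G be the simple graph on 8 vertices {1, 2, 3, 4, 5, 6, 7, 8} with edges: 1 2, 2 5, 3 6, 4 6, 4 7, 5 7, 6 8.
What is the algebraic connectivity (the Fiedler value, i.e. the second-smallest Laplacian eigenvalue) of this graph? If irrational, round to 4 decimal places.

0.1667

Each diagonal entry of L is the vertex degree and each off-diagonal entry is -1 where an edge is present, 0 otherwise; in the order [1, 2, 3, 4, 5, 6, 7, 8] the diagonal is [1, 2, 1, 2, 2, 3, 2, 1]. The sorted Laplacian eigenvalues are [0, 0.1667, 0.7276, 1, 1.6353, 2.6729, 3.5643, 4.2332]; the algebraic connectivity is the second entry, 0.1667. The eigenvalues sum to 14, which equals trace(L) = 2|E|. By the matrix-tree theorem the graph has (1/8) * product of the nonzero eigenvalues = 1 spanning tree.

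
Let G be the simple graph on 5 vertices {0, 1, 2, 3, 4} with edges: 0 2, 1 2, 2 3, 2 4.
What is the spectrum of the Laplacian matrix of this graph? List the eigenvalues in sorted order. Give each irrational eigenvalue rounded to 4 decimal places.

[0, 1, 1, 1, 5]

Each diagonal entry of L is the vertex degree and each off-diagonal entry is -1 where an edge is present, 0 otherwise; in the order [0, 1, 2, 3, 4] the diagonal is [1, 1, 4, 1, 1]. Diagonalising L (or applying a numerical eigensolver to the 5x5 matrix) gives the spectrum above. The single zero eigenvalue shows the graph is connected. By the matrix-tree theorem the graph has (1/5) * product of the nonzero eigenvalues = 1 spanning tree.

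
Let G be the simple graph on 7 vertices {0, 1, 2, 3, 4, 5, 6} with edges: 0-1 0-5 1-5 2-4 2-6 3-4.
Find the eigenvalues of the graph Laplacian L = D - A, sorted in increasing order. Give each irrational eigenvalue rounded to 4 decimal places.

Reading degrees in the order [0, 1, 2, 3, 4, 5, 6] gives [2, 2, 2, 1, 2, 2, 1]; set D = diag(2, 2, 2, 1, 2, 2, 1) and form L = D - A. Diagonalising L (or applying a numerical eigensolver to the 7x7 matrix) gives the spectrum above. The 2 zero eigenvalues correspond to the 2 connected components. The largest eigenvalue, 3.4142, is at most the vertex count 7.

[0, 0, 0.5858, 2, 3, 3, 3.4142]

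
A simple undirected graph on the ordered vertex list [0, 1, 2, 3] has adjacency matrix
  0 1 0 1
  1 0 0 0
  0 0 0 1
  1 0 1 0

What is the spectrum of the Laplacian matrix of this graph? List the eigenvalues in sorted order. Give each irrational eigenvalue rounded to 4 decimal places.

[0, 0.5858, 2, 3.4142]

Each diagonal entry of L is the vertex degree and each off-diagonal entry is -1 where an edge is present, 0 otherwise; in the order [0, 1, 2, 3] the diagonal is [2, 1, 1, 2]. The multiplicity of 0 as a Laplacian eigenvalue equals the number of connected components.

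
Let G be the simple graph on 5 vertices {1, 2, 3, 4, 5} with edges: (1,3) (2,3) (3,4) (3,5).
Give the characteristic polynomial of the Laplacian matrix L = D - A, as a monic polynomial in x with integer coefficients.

x^5 - 8x^4 + 18x^3 - 16x^2 + 5x

With the vertex order [1, 2, 3, 4, 5], the degrees are [1, 1, 4, 1, 1], giving D = diag(1, 1, 4, 1, 1) and L = D - A. L has integer entries, so p(x) = det(xI - L) has integer coefficients. Expanding the determinant yields x^5 - 8x^4 + 18x^3 - 16x^2 + 5x. Since p(0) = det(-L) = 0, x divides p(x).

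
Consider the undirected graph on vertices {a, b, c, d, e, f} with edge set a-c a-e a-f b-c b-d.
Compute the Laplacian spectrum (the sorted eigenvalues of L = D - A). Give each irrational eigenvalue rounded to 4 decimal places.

[0, 0.3249, 1, 1.4608, 3, 4.2143]

With the vertex order [a, b, c, d, e, f], the degrees are [3, 2, 2, 1, 1, 1], giving D = diag(3, 2, 2, 1, 1, 1) and L = D - A. Since every row of L sums to 0, the all-ones vector is in the kernel and 0 is an eigenvalue. The single zero eigenvalue shows the graph is connected.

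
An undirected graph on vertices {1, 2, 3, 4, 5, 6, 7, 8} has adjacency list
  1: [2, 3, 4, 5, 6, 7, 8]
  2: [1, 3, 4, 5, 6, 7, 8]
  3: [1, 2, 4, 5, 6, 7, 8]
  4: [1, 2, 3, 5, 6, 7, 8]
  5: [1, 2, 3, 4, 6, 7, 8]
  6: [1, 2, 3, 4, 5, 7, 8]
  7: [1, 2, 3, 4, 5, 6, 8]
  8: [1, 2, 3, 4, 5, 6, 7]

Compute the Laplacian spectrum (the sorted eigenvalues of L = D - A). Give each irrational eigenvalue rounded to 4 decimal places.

With the vertex order [1, 2, 3, 4, 5, 6, 7, 8], the degrees are [7, 7, 7, 7, 7, 7, 7, 7], giving D = diag(7, 7, 7, 7, 7, 7, 7, 7) and L = D - A. Diagonalising L (or applying a numerical eigensolver to the 8x8 matrix) gives the spectrum above. By the matrix-tree theorem the graph has (1/8) * product of the nonzero eigenvalues = 262144 spanning trees. The largest eigenvalue, 8, is at most the vertex count 8.

[0, 8, 8, 8, 8, 8, 8, 8]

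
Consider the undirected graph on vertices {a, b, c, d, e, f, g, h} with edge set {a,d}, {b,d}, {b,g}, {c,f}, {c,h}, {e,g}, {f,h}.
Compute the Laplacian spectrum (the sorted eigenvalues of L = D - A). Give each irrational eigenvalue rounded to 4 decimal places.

[0, 0, 0.3820, 1.3820, 2.6180, 3, 3, 3.6180]

Reading degrees in the order [a, b, c, d, e, f, g, h] gives [1, 2, 2, 2, 1, 2, 2, 2]; set D = diag(1, 2, 2, 2, 1, 2, 2, 2) and form L = D - A. The multiplicity of 0 as a Laplacian eigenvalue equals the number of connected components. The 2 zero eigenvalues correspond to the 2 connected components. The eigenvalues sum to 14, which equals trace(L) = 2|E|. The largest eigenvalue, 3.6180, is at most the vertex count 8.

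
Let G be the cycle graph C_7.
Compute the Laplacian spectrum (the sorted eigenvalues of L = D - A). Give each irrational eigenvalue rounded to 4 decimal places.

[0, 0.7530, 0.7530, 2.4450, 2.4450, 3.8019, 3.8019]

The graph has 7 vertices and degree multiset [2, 2, 2, 2, 2, 2, 2]; D is the diagonal matrix of degrees and L = D - A. L is symmetric positive semidefinite, so every eigenvalue is real and nonnegative.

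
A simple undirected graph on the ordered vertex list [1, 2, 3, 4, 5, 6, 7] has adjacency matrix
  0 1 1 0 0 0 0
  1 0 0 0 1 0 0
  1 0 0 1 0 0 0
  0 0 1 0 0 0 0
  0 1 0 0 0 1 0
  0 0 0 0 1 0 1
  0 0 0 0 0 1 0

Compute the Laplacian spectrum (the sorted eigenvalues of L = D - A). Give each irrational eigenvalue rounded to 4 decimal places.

Reading degrees in the order [1, 2, 3, 4, 5, 6, 7] gives [2, 2, 2, 1, 2, 2, 1]; set D = diag(2, 2, 2, 1, 2, 2, 1) and form L = D - A. Since every row of L sums to 0, the all-ones vector is in the kernel and 0 is an eigenvalue. The single zero eigenvalue shows the graph is connected. The largest eigenvalue, 3.8019, is at most the vertex count 7.

[0, 0.1981, 0.7530, 1.5550, 2.4450, 3.2470, 3.8019]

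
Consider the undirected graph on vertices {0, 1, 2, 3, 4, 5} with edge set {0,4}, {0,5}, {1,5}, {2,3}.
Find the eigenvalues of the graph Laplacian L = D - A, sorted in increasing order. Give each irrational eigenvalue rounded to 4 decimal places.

Reading degrees in the order [0, 1, 2, 3, 4, 5] gives [2, 1, 1, 1, 1, 2]; set D = diag(2, 1, 1, 1, 1, 2) and form L = D - A. Diagonalising L (or applying a numerical eigensolver to the 6x6 matrix) gives the spectrum above. The 2 zero eigenvalues correspond to the 2 connected components. There are 2 zeros in the spectrum, matching the 2 components.

[0, 0, 0.5858, 2, 2, 3.4142]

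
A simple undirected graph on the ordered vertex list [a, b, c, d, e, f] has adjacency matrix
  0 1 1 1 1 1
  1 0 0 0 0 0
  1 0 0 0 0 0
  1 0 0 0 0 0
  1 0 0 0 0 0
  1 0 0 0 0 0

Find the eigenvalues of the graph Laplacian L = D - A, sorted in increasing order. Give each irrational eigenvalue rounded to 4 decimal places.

[0, 1, 1, 1, 1, 6]

With the vertex order [a, b, c, d, e, f], the degrees are [5, 1, 1, 1, 1, 1], giving D = diag(5, 1, 1, 1, 1, 1) and L = D - A. Since every row of L sums to 0, the all-ones vector is in the kernel and 0 is an eigenvalue. The single zero eigenvalue shows the graph is connected. The largest eigenvalue, 6, is at most the vertex count 6. The eigenvalues sum to 10, which equals trace(L) = 2|E|.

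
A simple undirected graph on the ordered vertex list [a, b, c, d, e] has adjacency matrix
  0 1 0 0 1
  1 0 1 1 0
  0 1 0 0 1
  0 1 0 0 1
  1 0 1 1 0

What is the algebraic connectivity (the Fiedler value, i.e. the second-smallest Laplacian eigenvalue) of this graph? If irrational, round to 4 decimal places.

2

With the vertex order [a, b, c, d, e], the degrees are [2, 3, 2, 2, 3], giving D = diag(2, 3, 2, 2, 3) and L = D - A. Computing the eigenvalues of L and sorting gives [0, 2, 2, 3, 5]. The Fiedler value lambda_2 = 2 is strictly positive, so the graph is connected. The largest eigenvalue, 5, is at most the vertex count 5.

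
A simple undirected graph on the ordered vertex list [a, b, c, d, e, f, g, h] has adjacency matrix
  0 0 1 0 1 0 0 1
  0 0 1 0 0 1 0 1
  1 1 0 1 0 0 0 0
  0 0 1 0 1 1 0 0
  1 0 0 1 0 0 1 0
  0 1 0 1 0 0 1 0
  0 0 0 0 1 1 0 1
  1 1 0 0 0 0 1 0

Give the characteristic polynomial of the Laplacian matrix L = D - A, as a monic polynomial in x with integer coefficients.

Reading degrees in the order [a, b, c, d, e, f, g, h] gives [3, 3, 3, 3, 3, 3, 3, 3]; set D = diag(3, 3, 3, 3, 3, 3, 3, 3) and form L = D - A. Computing det(xI - L) by cofactor expansion (or equivalently via sum-over-permutations) gives x^8 - 24x^7 + 240x^6 - 1296x^5 + 4080x^4 - 7488x^3 + 7424x^2 - 3072x. Since p(0) = det(-L) = 0, x divides p(x).

x^8 - 24x^7 + 240x^6 - 1296x^5 + 4080x^4 - 7488x^3 + 7424x^2 - 3072x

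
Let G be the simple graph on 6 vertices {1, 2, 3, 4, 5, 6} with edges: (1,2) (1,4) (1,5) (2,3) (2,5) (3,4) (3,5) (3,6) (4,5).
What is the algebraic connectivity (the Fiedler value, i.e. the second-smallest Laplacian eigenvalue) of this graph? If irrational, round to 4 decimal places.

0.9139

With the vertex order [1, 2, 3, 4, 5, 6], the degrees are [3, 3, 4, 3, 4, 1], giving D = diag(3, 3, 4, 3, 4, 1) and L = D - A. The smallest Laplacian eigenvalue is always 0. The next one, lambda_2 = 0.9139, measures how hard the graph is to disconnect: larger values mean better connectivity. The eigenvalues sum to 18, which equals trace(L) = 2|E|.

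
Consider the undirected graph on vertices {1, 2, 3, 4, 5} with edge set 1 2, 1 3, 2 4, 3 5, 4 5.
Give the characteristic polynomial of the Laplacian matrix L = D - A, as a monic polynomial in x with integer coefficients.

x^5 - 10x^4 + 35x^3 - 50x^2 + 25x

With the vertex order [1, 2, 3, 4, 5], the degrees are [2, 2, 2, 2, 2], giving D = diag(2, 2, 2, 2, 2) and L = D - A. Computing det(xI - L) by cofactor expansion (or equivalently via sum-over-permutations) gives x^5 - 10x^4 + 35x^3 - 50x^2 + 25x. The constant term is 0 because L is singular (the all-ones vector lies in its kernel).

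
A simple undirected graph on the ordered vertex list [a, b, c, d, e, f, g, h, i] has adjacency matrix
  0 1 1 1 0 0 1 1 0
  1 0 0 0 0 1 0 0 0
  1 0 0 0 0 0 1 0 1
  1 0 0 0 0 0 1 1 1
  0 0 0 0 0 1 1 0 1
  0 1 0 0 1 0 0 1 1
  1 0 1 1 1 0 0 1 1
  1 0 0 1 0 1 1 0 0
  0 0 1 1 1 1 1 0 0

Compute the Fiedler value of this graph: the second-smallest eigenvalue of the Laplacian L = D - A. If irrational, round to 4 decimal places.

With the vertex order [a, b, c, d, e, f, g, h, i], the degrees are [5, 2, 3, 4, 3, 4, 6, 4, 5], giving D = diag(5, 2, 3, 4, 3, 4, 6, 4, 5) and L = D - A. Computing the eigenvalues of L and sorting gives [0, 1.7319, 2.3333, 2.8992, 4.2513, 4.7159, 6.2371, 6.5393, 7.2921]. The Fiedler value lambda_2 = 1.7319 is strictly positive, so the graph is connected. There is one zero in the spectrum, matching the 1 component.

1.7319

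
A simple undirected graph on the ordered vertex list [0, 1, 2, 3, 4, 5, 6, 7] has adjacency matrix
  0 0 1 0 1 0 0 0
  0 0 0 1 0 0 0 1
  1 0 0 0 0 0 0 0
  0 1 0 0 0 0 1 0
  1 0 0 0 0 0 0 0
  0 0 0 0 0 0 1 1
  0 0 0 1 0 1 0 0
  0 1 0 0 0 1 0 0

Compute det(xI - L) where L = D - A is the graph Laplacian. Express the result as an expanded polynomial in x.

Reading degrees in the order [0, 1, 2, 3, 4, 5, 6, 7] gives [2, 2, 1, 2, 1, 2, 2, 2]; set D = diag(2, 2, 1, 2, 1, 2, 2, 2) and form L = D - A. L has integer entries, so p(x) = det(xI - L) has integer coefficients. Expanding the determinant yields x^8 - 14x^7 + 78x^6 - 220x^5 + 330x^4 - 250x^3 + 75x^2. Since p(0) = det(-L) = 0, x divides p(x). There are 2 zeros in the spectrum, matching the 2 components.

x^8 - 14x^7 + 78x^6 - 220x^5 + 330x^4 - 250x^3 + 75x^2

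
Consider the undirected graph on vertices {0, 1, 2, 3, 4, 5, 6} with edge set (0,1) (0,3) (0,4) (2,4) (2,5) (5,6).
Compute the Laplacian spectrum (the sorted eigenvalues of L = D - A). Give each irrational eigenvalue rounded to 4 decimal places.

Reading degrees in the order [0, 1, 2, 3, 4, 5, 6] gives [3, 1, 2, 1, 2, 2, 1]; set D = diag(3, 1, 2, 1, 2, 2, 1) and form L = D - A. Diagonalising L (or applying a numerical eigensolver to the 7x7 matrix) gives the spectrum above. The single zero eigenvalue shows the graph is connected. The eigenvalues sum to 12, which equals trace(L) = 2|E|.

[0, 0.2254, 1, 1, 2.1859, 3.3604, 4.2283]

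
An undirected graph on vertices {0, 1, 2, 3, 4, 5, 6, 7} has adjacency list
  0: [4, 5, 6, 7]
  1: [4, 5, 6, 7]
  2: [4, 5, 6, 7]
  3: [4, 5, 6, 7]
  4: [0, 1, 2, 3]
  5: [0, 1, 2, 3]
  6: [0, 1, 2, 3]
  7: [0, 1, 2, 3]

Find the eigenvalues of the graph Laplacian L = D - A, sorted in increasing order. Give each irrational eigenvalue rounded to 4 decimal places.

[0, 4, 4, 4, 4, 4, 4, 8]

Each diagonal entry of L is the vertex degree and each off-diagonal entry is -1 where an edge is present, 0 otherwise; in the order [0, 1, 2, 3, 4, 5, 6, 7] the diagonal is [4, 4, 4, 4, 4, 4, 4, 4]. L is symmetric positive semidefinite, so every eigenvalue is real and nonnegative. The eigenvalues sum to 32, which equals trace(L) = 2|E|. By the matrix-tree theorem the graph has (1/8) * product of the nonzero eigenvalues = 4096 spanning trees.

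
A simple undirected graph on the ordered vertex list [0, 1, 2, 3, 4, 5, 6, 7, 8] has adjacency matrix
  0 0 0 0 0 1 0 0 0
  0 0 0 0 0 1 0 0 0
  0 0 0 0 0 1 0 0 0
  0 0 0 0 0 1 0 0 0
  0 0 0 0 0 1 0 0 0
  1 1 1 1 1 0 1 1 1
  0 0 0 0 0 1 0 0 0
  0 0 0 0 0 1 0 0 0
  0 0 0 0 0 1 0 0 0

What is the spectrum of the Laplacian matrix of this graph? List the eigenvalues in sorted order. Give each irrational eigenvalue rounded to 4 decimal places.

Reading degrees in the order [0, 1, 2, 3, 4, 5, 6, 7, 8] gives [1, 1, 1, 1, 1, 8, 1, 1, 1]; set D = diag(1, 1, 1, 1, 1, 8, 1, 1, 1) and form L = D - A. Diagonalising L (or applying a numerical eigensolver to the 9x9 matrix) gives the spectrum above. There is one zero in the spectrum, matching the 1 component.

[0, 1, 1, 1, 1, 1, 1, 1, 9]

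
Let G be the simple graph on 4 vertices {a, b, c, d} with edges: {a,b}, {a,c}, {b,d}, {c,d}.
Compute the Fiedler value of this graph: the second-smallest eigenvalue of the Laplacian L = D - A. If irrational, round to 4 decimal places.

Reading degrees in the order [a, b, c, d] gives [2, 2, 2, 2]; set D = diag(2, 2, 2, 2) and form L = D - A. Computing the eigenvalues of L and sorting gives [0, 2, 2, 4]. The Fiedler value lambda_2 = 2 is strictly positive, so the graph is connected. There is one zero in the spectrum, matching the 1 component.

2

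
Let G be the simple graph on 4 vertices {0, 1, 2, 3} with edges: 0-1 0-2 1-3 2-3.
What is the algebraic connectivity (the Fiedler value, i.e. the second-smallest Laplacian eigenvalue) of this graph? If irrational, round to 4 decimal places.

Reading degrees in the order [0, 1, 2, 3] gives [2, 2, 2, 2]; set D = diag(2, 2, 2, 2) and form L = D - A. The smallest Laplacian eigenvalue is always 0. The next one, lambda_2 = 2, measures how hard the graph is to disconnect: larger values mean better connectivity.

2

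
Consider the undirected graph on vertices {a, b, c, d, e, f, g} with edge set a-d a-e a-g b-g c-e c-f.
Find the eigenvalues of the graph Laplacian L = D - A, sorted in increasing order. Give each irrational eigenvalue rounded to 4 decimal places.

[0, 0.2603, 0.6262, 1.4055, 2.2742, 3.0996, 4.3342]

Each diagonal entry of L is the vertex degree and each off-diagonal entry is -1 where an edge is present, 0 otherwise; in the order [a, b, c, d, e, f, g] the diagonal is [3, 1, 2, 1, 2, 1, 2]. L is symmetric positive semidefinite, so every eigenvalue is real and nonnegative.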